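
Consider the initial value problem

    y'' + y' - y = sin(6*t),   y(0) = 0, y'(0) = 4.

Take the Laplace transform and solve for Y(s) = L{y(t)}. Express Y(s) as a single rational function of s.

Y(s) = (4*s^2 + 150)/(s^4 + s^3 + 35*s^2 + 36*s - 36)

Take the Laplace transform of both sides.
Using L{y''} = s^2 Y - s·y(0) - y'(0) and L{y'} = sY - y(0), with y(0) = 0, y'(0) = 4, the left side becomes (s^2 + s - 1)Y - (4).
The right side is L{sin(6*t)} = 6/(s^2 + 36).
So (s^2 + s - 1)Y = 6/(s^2 + 36) + (4).
Isolate Y and clear denominators.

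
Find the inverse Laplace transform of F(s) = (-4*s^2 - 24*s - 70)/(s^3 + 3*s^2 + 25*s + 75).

Factor the denominator: s^3 + 3*s^2 + 25*s + 75 = (s + 3)*(s^2 + 25).
Partial fraction decomposition gives [-1/(s + 3)] + [-3*s/(s^2 + 25)] + [-15/(s^2 + 25)].
Invert each term: -1/(s + 3) ↔ -e^(-3t); -3·s/(s^2 + 25) ↔ -3cos(5t); -3·5/(s^2 + 25) ↔ -3sin(5t).

-3*sin(5*t) - 3*cos(5*t) - exp(-3*t)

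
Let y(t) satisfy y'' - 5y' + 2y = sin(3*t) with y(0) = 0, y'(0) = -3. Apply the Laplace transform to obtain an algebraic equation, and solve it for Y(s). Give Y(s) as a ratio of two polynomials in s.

Apply the Laplace transform to the equation.
With L{y''} = s^2 Y - s·y(0) - y'(0) and L{y'} = sY - y(0), with y(0) = 0, y'(0) = -3: the LHS transforms to (s^2 - 5*s + 2)Y - (-3).
The right side is L{sin(3*t)} = 3/(s^2 + 9).
So (s^2 - 5*s + 2)Y = 3/(s^2 + 9) + (-3).
Divide through and combine into a single rational function.

Y(s) = (-3*s^2 - 24)/(s^4 - 5*s^3 + 11*s^2 - 45*s + 18)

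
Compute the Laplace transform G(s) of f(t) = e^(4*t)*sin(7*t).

G(s) = 7/((s - 4)^2 + 49)

L{sin(7t)} = 7/(s^2 + 49).
By the first shifting theorem, multiplying by e^(4t) replaces s with s - 4.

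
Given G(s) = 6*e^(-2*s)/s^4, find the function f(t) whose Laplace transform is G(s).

f(t) = Heaviside(t - 2)*((t - 2)^3)

The factor e^(-2s) signals a time shift by c = 2 (second shifting theorem).
L{t^3} = 3!/s^4 = 6/s^4, so L^-1{6/s^4} = t^3.
Hence the inverse is u(t - 2) times that function evaluated at t - 2.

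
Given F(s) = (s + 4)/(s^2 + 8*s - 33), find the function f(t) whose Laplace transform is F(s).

Rewrite the denominator: s^2 + 8*s - 33 = (s + 4)^2 - 49.
The form in (s + 4) signals a first-shifting-theorem factor e^(-4t).
Since L{cosh(7t)} = s/(s^2 - 49), the inverse is exp(-4*t)*cosh(7*t).

f(t) = exp(-4*t)*cosh(7*t)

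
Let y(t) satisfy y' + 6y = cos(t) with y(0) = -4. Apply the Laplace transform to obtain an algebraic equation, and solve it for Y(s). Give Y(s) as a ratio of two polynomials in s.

Y(s) = (-4*s^2 + s - 4)/(s^3 + 6*s^2 + s + 6)

Laplace-transform each side.
Using L{y'} = sY - y(0) = sY - (-4), the left side becomes (s + 6)Y - (-4).
The right side is L{cos(t)} = s/(s^2 + 1).
So (s + 6)Y = s/(s^2 + 1) + (-4).
Isolate Y and clear denominators.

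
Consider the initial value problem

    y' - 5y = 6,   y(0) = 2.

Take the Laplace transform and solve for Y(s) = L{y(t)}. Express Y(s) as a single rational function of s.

Take the Laplace transform of both sides.
The derivative rules (L{y'} = sY - y(0) = sY - 2) turn the left side into (s - 5)Y - (2).
The right side is L{6} = 6/s.
So (s - 5)Y = 6/s + (2).
Solve for Y(s) and write it as one ratio of polynomials.

Y(s) = (2*s + 6)/(s^2 - 5*s)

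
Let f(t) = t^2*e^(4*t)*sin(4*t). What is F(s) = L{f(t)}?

L{sin(4t)} = 4/(s^2 + 16).
Multiplying by e^(4t) shifts s → s - 4, so L{e^(4*t)*sin(4*t)} = 4/((s - 4)^2 + 16).
Then apply L{t^2·g(t)} = (-1)^2 d^2/ds^2[G(s)] with G(s) = 4/((s - 4)^2 + 16):
differentiating 2 times and applying the sign gives 8*(3*s^2 - 24*s + 32)/(s^2 - 8*s + 32)^3.

F(s) = 8*(3*s^2 - 24*s + 32)/(s^2 - 8*s + 32)^3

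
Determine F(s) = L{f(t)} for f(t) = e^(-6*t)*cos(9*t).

L{cos(9t)} = s/(s^2 + 81).
By the first shifting theorem, multiplying by e^(-6t) replaces s with s + 6.

F(s) = (s + 6)/((s + 6)^2 + 81)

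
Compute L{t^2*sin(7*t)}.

L{sin(7t)} = 7/(s^2 + 49).
Then apply L{t^2·g(t)} = (-1)^2 d^2/ds^2[G(s)] with G(s) = 7/(s^2 + 49):
differentiating 2 times and applying the sign gives 14*(3*s^2 - 49)/(s^2 + 49)^3.

14*(3*s^2 - 49)/(s^2 + 49)^3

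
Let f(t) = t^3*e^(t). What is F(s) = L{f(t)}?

F(s) = 6/(s - 1)^4

L{t^3} = 3!/s^4 = 6/s^4.
By the first shifting theorem, multiplying by e^(t) replaces s with s - 1.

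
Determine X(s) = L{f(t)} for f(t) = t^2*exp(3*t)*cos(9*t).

L{cos(9t)} = s/(s^2 + 81).
Multiplying by e^(3t) shifts s → s - 3, so L{exp(3*t)*cos(9*t)} = (s - 3)/((s - 3)^2 + 81).
Then apply L{t^2·g(t)} = (-1)^2 d^2/ds^2[G(s)] with G(s) = (s - 3)/((s - 3)^2 + 81):
differentiating 2 times and applying the sign gives 2*(s - 3)*(s^2 - 6*s - 234)/(s^2 - 6*s + 90)^3.

X(s) = 2*(s - 3)*(s^2 - 6*s - 234)/(s^2 - 6*s + 90)^3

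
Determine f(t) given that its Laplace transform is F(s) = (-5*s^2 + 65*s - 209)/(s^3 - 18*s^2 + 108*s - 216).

Factor the denominator: s^3 - 18*s^2 + 108*s - 216 = (s - 6)^3.
Partial fraction decomposition gives [-5/(s - 6)] + [5/(s - 6)^2] + [(s - 6)^(-3)].
Invert each term: -5/(s - 6) ↔ -5e^(6t); 5/(s - 6)^2 ↔ 5t·e^(6t); 1/(s - 6)^3 ↔ (1/2)t^2·e^(6t).

f(t) = t^2*exp(6*t)/2 + 5*t*exp(6*t) - 5*exp(6*t)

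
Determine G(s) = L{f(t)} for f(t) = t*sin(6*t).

L{sin(6t)} = 6/(s^2 + 36).
Then apply L{t·g(t)} = -d/ds[H(s)] with H(s) = 6/(s^2 + 36):
differentiating 1 time and applying the sign gives 12*s/(s^2 + 36)^2.

G(s) = 12*s/(s^2 + 36)^2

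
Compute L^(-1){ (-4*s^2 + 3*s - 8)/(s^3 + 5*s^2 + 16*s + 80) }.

Factor the denominator: s^3 + 5*s^2 + 16*s + 80 = (s + 5)*(s^2 + 16).
Partial fraction decomposition gives [-3/(s + 5)] + [-s/(s^2 + 16)] + [8/(s^2 + 16)].
Invert each term: -3/(s + 5) ↔ -3e^(-5t); -1·s/(s^2 + 16) ↔ -cos(4t); 2·4/(s^2 + 16) ↔ 2sin(4t).

2*sin(4*t) - cos(4*t) - 3*exp(-5*t)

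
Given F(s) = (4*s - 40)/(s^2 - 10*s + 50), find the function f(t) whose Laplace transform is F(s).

Complete the square in the denominator: s^2 - 10*s + 50 = (s - 5)^2 + 5^2.
Split the numerator to match: 4*s - 40 = 4·(s - 5) - 4·5.
Invert each term: 4·(s - 5)/((s - 5)^2 + 25) ↔ 4e^(5t)cos(5t); -4·5/((s - 5)^2 + 25) ↔ -4e^(5t)sin(5t).

f(t) = -4*exp(5*t)*sin(5*t) + 4*exp(5*t)*cos(5*t)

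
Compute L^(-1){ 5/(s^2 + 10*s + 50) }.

exp(-5*t)*sin(5*t)

Rewrite the denominator: s^2 + 10*s + 50 = (s + 5)^2 + 25.
The form in (s + 5) signals a first-shifting-theorem factor e^(-5t).
Since L{sin(5t)} = 5/(s^2 + 25), the inverse is e^(-5*t)*sin(5*t).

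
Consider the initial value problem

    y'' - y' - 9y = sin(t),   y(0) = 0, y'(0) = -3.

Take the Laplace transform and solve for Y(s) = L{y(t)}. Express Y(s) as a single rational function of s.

Take the Laplace transform of both sides.
Using L{y''} = s^2 Y - s·y(0) - y'(0) and L{y'} = sY - y(0), with y(0) = 0, y'(0) = -3, the left side becomes (s^2 - s - 9)Y - (-3).
The right side is L{sin(t)} = 1/(s^2 + 1).
So (s^2 - s - 9)Y = 1/(s^2 + 1) + (-3).
Solve for Y(s) and write it as one ratio of polynomials.

Y(s) = (-3*s^2 - 2)/(s^4 - s^3 - 8*s^2 - s - 9)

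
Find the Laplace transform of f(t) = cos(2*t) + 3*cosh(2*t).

Apply the Laplace transform termwise.
L{cos(2t)} = s/(s^2 + 4); (3)·[L{cosh(2t)} = s/(s^2 - 4)].

s/(s^2 + 4) + 3*s/(s^2 - 4)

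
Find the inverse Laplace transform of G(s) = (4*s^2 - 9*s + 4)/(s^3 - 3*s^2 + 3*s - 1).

Factor the denominator: s^3 - 3*s^2 + 3*s - 1 = (s - 1)^3.
Partial fraction decomposition gives [4/(s - 1)] + [-1/(s - 1)^2] + [-1/(s - 1)^3].
Invert each term: 4/(s - 1) ↔ 4e^(t); -1/(s - 1)^2 ↔ -t·e^(t); -1/(s - 1)^3 ↔ (-1/2)t^2·e^(t).

-t^2*exp(t)/2 - t*exp(t) + 4*exp(t)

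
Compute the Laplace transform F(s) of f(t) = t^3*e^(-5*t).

F(s) = 6/(s + 5)^4

L{t^3} = 3!/s^4 = 6/s^4.
By the first shifting theorem, multiplying by e^(-5t) replaces s with s + 5.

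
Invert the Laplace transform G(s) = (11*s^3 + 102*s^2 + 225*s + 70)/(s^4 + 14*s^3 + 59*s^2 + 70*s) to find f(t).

Factor the denominator: s^4 + 14*s^3 + 59*s^2 + 70*s = s*(s + 2)*(s + 5)*(s + 7).
Partial fraction decomposition gives [4/(s + 7)] + [2/(s + 2)] + [4/(s + 5)] + [1/s].
Invert each term: 4/(s + 7) ↔ 4e^(-7t); 2/(s + 2) ↔ 2e^(-2t); 4/(s + 5) ↔ 4e^(-5t); 1/(s - 0) ↔ e^(0t).

f(t) = 1 + 2*exp(-2*t) + 4*exp(-5*t) + 4*exp(-7*t)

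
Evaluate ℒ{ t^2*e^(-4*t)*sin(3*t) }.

L{sin(3t)} = 3/(s^2 + 9).
Multiplying by e^(-4t) shifts s → s + 4, so L{e^(-4*t)*sin(3*t)} = 3/((s + 4)^2 + 9).
Then apply L{t^2·g(t)} = (-1)^2 d^2/ds^2[H(s)] with H(s) = 3/((s + 4)^2 + 9):
differentiating 2 times and applying the sign gives 18*(s^2 + 8*s + 13)/(s^2 + 8*s + 25)^3.

18*(s^2 + 8*s + 13)/(s^2 + 8*s + 25)^3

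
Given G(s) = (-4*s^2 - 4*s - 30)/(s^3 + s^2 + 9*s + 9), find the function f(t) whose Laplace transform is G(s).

Factor the denominator: s^3 + s^2 + 9*s + 9 = (s + 1)*(s^2 + 9).
Partial fraction decomposition gives [-3/(s + 1)] + [-s/(s^2 + 9)] + [-3/(s^2 + 9)].
Invert each term: -3/(s + 1) ↔ -3e^(-t); -1·s/(s^2 + 9) ↔ -cos(3t); -1·3/(s^2 + 9) ↔ -sin(3t).

f(t) = -sin(3*t) - cos(3*t) - 3*exp(-t)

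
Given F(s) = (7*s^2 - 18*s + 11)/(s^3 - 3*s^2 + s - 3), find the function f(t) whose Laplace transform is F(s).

f(t) = 2*exp(3*t) - 3*sin(t) + 5*cos(t)

Factor the denominator: s^3 - 3*s^2 + s - 3 = (s - 3)*(s^2 + 1).
Partial fraction decomposition gives [2/(s - 3)] + [5*s/(s^2 + 1)] + [-3/(s^2 + 1)].
Invert each term: 2/(s - 3) ↔ 2e^(3t); 5·s/(s^2 + 1) ↔ 5cos(t); -3·1/(s^2 + 1) ↔ -3sin(t).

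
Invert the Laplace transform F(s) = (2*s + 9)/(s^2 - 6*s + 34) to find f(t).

f(t) = 3*exp(3*t)*sin(5*t) + 2*exp(3*t)*cos(5*t)

Complete the square in the denominator: s^2 - 6*s + 34 = (s - 3)^2 + 5^2.
Split the numerator to match: 2*s + 9 = 2·(s - 3) + 3·5.
Invert each term: 2·(s - 3)/((s - 3)^2 + 25) ↔ 2e^(3t)cos(5t); 3·5/((s - 3)^2 + 25) ↔ 3e^(3t)sin(5t).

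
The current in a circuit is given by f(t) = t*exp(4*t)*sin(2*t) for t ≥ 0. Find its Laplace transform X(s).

X(s) = 4*(s - 4)/(s^2 - 8*s + 20)^2

L{sin(2t)} = 2/(s^2 + 4).
Multiplying by e^(4t) shifts s → s - 4, so L{exp(4*t)*sin(2*t)} = 2/((s - 4)^2 + 4).
Then apply L{t·g(t)} = -d/ds[G(s)] with G(s) = 2/((s - 4)^2 + 4):
differentiating 1 time and applying the sign gives 4*(s - 4)/(s^2 - 8*s + 20)^2.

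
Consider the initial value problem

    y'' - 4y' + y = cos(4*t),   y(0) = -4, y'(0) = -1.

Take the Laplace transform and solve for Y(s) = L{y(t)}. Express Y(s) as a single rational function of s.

Y(s) = (-4*s^3 + 15*s^2 - 63*s + 240)/(s^4 - 4*s^3 + 17*s^2 - 64*s + 16)

Transform both sides with L{·}.
Using L{y''} = s^2 Y - s·y(0) - y'(0) and L{y'} = sY - y(0), with y(0) = -4, y'(0) = -1, the left side becomes (s^2 - 4*s + 1)Y - (-4*s + 15).
The right side is L{cos(4*t)} = s/(s^2 + 16).
So (s^2 - 4*s + 1)Y = s/(s^2 + 16) + (-4*s + 15).
Divide through and combine into a single rational function.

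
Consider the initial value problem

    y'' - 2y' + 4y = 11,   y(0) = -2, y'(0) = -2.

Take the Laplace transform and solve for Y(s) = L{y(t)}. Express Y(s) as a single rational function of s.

Take the Laplace transform of both sides.
The derivative rules (L{y''} = s^2 Y - s·y(0) - y'(0) and L{y'} = sY - y(0), with y(0) = -2, y'(0) = -2) turn the left side into (s^2 - 2*s + 4)Y - (-2*s + 2).
The right side is L{11} = 11/s.
So (s^2 - 2*s + 4)Y = 11/s + (-2*s + 2).
Isolate Y and clear denominators.

Y(s) = (-2*s^2 + 2*s + 11)/(s^3 - 2*s^2 + 4*s)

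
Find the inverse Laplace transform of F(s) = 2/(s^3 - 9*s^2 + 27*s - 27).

t^2*exp(3*t)

Rewrite the denominator: s^3 - 9*s^2 + 27*s - 27 = (s - 3)^3.
The form in (s - 3) signals a first-shifting-theorem factor e^(3t).
Since L{t^2} = 2!/s^3 = 2/s^3, the inverse is t^2*e^(3*t).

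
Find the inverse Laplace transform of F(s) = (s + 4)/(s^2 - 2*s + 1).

5*t*exp(t) + exp(t)

Factor the denominator: s^2 - 2*s + 1 = (s - 1)^2.
Partial fraction decomposition gives [1/(s - 1)] + [5/(s - 1)^2].
Invert each term: 1/(s - 1) ↔ e^(t); 5/(s - 1)^2 ↔ 5t·e^(t).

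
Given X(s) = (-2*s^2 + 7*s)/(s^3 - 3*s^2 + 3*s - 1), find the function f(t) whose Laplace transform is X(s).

Factor the denominator: s^3 - 3*s^2 + 3*s - 1 = (s - 1)^3.
Partial fraction decomposition gives [-2/(s - 1)] + [3/(s - 1)^2] + [5/(s - 1)^3].
Invert each term: -2/(s - 1) ↔ -2e^(t); 3/(s - 1)^2 ↔ 3t·e^(t); 5/(s - 1)^3 ↔ (5/2)t^2·e^(t).

f(t) = 5*t^2*exp(t)/2 + 3*t*exp(t) - 2*exp(t)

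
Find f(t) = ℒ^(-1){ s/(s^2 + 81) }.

Since L{cos(9t)} = s/(s^2 + 81), the inverse is cos(9*t).

f(t) = cos(9*t)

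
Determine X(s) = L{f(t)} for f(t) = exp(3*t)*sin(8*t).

X(s) = 8/((s - 3)^2 + 64)

L{sin(8t)} = 8/(s^2 + 64).
By the first shifting theorem, multiplying by e^(3t) replaces s with s - 3.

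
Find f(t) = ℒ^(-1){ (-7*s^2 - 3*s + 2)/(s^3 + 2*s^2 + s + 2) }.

f(t) = 3*sin(t) - 3*cos(t) - 4*exp(-2*t)

Factor the denominator: s^3 + 2*s^2 + s + 2 = (s + 2)*(s^2 + 1).
Partial fraction decomposition gives [-4/(s + 2)] + [-3*s/(s^2 + 1)] + [3/(s^2 + 1)].
Invert each term: -4/(s + 2) ↔ -4e^(-2t); -3·s/(s^2 + 1) ↔ -3cos(t); 3·1/(s^2 + 1) ↔ 3sin(t).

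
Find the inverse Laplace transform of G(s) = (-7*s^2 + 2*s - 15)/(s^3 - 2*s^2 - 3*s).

Factor the denominator: s^3 - 2*s^2 - 3*s = s*(s - 3)*(s + 1).
Partial fraction decomposition gives [5/s] + [-6/(s + 1)] + [-6/(s - 3)].
Invert each term: 5/(s - 0) ↔ 5e^(0t); -6/(s + 1) ↔ -6e^(-t); -6/(s - 3) ↔ -6e^(3t).

-6*exp(3*t) + 5 - 6*exp(-t)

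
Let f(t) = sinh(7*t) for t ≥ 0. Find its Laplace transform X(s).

L{sinh(7t)} = 7/(s^2 - 49).

X(s) = 7/(s^2 - 49)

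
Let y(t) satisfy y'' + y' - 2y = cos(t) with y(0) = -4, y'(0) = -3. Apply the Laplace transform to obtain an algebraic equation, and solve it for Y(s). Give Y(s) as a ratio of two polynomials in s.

Y(s) = (-4*s^3 - 7*s^2 - 3*s - 7)/(s^4 + s^3 - s^2 + s - 2)

Transform both sides with L{·}.
Using L{y''} = s^2 Y - s·y(0) - y'(0) and L{y'} = sY - y(0), with y(0) = -4, y'(0) = -3, the left side becomes (s^2 + s - 2)Y - (-4*s - 7).
The right side is L{cos(t)} = s/(s^2 + 1).
So (s^2 + s - 2)Y = s/(s^2 + 1) + (-4*s - 7).
Divide through and combine into a single rational function.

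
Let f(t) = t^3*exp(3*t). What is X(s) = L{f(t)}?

X(s) = 6/(s - 3)^4

L{t^3} = 3!/s^4 = 6/s^4.
By the first shifting theorem, multiplying by e^(3t) replaces s with s - 3.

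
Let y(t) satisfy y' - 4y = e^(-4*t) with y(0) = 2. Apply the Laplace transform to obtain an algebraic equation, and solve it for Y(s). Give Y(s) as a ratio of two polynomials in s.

Y(s) = (2*s + 9)/(s^2 - 16)

Take the Laplace transform of both sides.
With L{y'} = sY - y(0) = sY - 2: the LHS transforms to (s - 4)Y - (2).
The right side is L{e^(-4*t)} = 1/(s + 4).
So (s - 4)Y = 1/(s + 4) + (2).
Divide through and combine into a single rational function.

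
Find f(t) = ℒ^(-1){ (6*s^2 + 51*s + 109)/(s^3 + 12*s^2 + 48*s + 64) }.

Factor the denominator: s^3 + 12*s^2 + 48*s + 64 = (s + 4)^3.
Partial fraction decomposition gives [6/(s + 4)] + [3/(s + 4)^2] + [(s + 4)^(-3)].
Invert each term: 6/(s + 4) ↔ 6e^(-4t); 3/(s + 4)^2 ↔ 3t·e^(-4t); 1/(s + 4)^3 ↔ (1/2)t^2·e^(-4t).

f(t) = t^2*exp(-4*t)/2 + 3*t*exp(-4*t) + 6*exp(-4*t)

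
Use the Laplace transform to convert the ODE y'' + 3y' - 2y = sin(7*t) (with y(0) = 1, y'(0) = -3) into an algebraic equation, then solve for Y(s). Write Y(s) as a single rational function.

Laplace-transform each side.
The derivative rules (L{y''} = s^2 Y - s·y(0) - y'(0) and L{y'} = sY - y(0), with y(0) = 1, y'(0) = -3) turn the left side into (s^2 + 3*s - 2)Y - (s).
The right side is L{sin(7*t)} = 7/(s^2 + 49).
So (s^2 + 3*s - 2)Y = 7/(s^2 + 49) + (s).
Isolate Y and clear denominators.

Y(s) = (s^3 + 49*s + 7)/(s^4 + 3*s^3 + 47*s^2 + 147*s - 98)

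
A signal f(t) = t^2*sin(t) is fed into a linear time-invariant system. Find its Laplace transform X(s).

L{sin(t)} = 1/(s^2 + 1).
Then apply L{t^2·g(t)} = (-1)^2 d^2/ds^2[G(s)] with G(s) = 1/(s^2 + 1):
differentiating 2 times and applying the sign gives 2*(3*s^2 - 1)/(s^2 + 1)^3.

X(s) = 2*(3*s^2 - 1)/(s^2 + 1)^3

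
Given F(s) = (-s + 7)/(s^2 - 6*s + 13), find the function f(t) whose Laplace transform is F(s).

Complete the square in the denominator: s^2 - 6*s + 13 = (s - 3)^2 + 2^2.
Split the numerator to match: -s + 7 = -1·(s - 3) + 2·2.
Invert each term: -1·(s - 3)/((s - 3)^2 + 4) ↔ -e^(3t)cos(2t); 2·2/((s - 3)^2 + 4) ↔ 2e^(3t)sin(2t).

f(t) = 2*exp(3*t)*sin(2*t) - exp(3*t)*cos(2*t)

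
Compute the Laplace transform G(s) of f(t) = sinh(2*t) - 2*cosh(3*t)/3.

G(s) = -2*s/(3*(s^2 - 9)) + 2/(s^2 - 4)

The transform is linear, so treat each term independently.
L{sinh(2t)} = 2/(s^2 - 4); (-2/3)·[L{cosh(3t)} = s/(s^2 - 9)].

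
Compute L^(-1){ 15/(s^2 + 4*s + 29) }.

Rewrite the denominator: s^2 + 4*s + 29 = (s + 2)^2 + 25.
The form in (s + 2) signals a first-shifting-theorem factor e^(-2t).
Since L{sin(5t)} = 5/(s^2 + 25), the inverse is exp(-2*t)*sin(5*t), scaled by 3.

3*exp(-2*t)*sin(5*t)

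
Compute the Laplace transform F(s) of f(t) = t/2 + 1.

By linearity of the Laplace transform, transform each term separately.
(1/2)·[L{t} = 1!/s^2 = 1/s^2]; L{1} = 1/s.

F(s) = 1/s + 1/(2*s^2)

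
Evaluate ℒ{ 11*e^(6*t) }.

L{11} = 11/s.
By the first shifting theorem, multiplying by e^(6t) replaces s with s - 6.

11/(s - 6)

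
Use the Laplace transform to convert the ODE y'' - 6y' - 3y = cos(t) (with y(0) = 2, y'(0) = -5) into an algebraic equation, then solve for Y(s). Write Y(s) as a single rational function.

Transform both sides with L{·}.
The derivative rules (L{y''} = s^2 Y - s·y(0) - y'(0) and L{y'} = sY - y(0), with y(0) = 2, y'(0) = -5) turn the left side into (s^2 - 6*s - 3)Y - (2*s - 17).
The right side is L{cos(t)} = s/(s^2 + 1).
So (s^2 - 6*s - 3)Y = s/(s^2 + 1) + (2*s - 17).
Solve for Y(s) and write it as one ratio of polynomials.

Y(s) = (2*s^3 - 17*s^2 + 3*s - 17)/(s^4 - 6*s^3 - 2*s^2 - 6*s - 3)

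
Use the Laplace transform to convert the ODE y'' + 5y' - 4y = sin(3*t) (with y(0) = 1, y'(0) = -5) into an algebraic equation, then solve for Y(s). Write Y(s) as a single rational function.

Y(s) = (s^3 + 9*s + 3)/(s^4 + 5*s^3 + 5*s^2 + 45*s - 36)

Take the Laplace transform of both sides.
With L{y''} = s^2 Y - s·y(0) - y'(0) and L{y'} = sY - y(0), with y(0) = 1, y'(0) = -5: the LHS transforms to (s^2 + 5*s - 4)Y - (s).
The right side is L{sin(3*t)} = 3/(s^2 + 9).
So (s^2 + 5*s - 4)Y = 3/(s^2 + 9) + (s).
Solve for Y(s) and write it as one ratio of polynomials.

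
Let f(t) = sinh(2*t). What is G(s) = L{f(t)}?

L{sinh(2t)} = 2/(s^2 - 4).

G(s) = 2/(s^2 - 4)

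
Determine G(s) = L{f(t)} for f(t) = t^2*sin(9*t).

L{sin(9t)} = 9/(s^2 + 81).
Then apply L{t^2·g(t)} = (-1)^2 d^2/ds^2[H(s)] with H(s) = 9/(s^2 + 81):
differentiating 2 times and applying the sign gives 54*(s^2 - 27)/(s^2 + 81)^3.

G(s) = 54*(s^2 - 27)/(s^2 + 81)^3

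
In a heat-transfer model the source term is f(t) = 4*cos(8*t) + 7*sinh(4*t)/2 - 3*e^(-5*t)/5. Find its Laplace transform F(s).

By linearity of the Laplace transform, transform each term separately.
(7/2)·[L{sinh(4t)} = 4/(s^2 - 16)]; (4)·[L{cos(8t)} = s/(s^2 + 64)]; (-3/5)·[L{e^(-5t)} = 1/(s + 5)].

F(s) = 4*s/(s^2 + 64) + 14/(s^2 - 16) - 3/(5*(s + 5))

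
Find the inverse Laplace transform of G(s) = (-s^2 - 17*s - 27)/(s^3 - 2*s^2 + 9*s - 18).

-5*exp(2*t) - 3*sin(3*t) + 4*cos(3*t)

Factor the denominator: s^3 - 2*s^2 + 9*s - 18 = (s - 2)*(s^2 + 9).
Partial fraction decomposition gives [-5/(s - 2)] + [4*s/(s^2 + 9)] + [-9/(s^2 + 9)].
Invert each term: -5/(s - 2) ↔ -5e^(2t); 4·s/(s^2 + 9) ↔ 4cos(3t); -3·3/(s^2 + 9) ↔ -3sin(3t).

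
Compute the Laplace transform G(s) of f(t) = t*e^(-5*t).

L{e^(-5t)} = 1/(s + 5).
Then apply L{t·g(t)} = -d/ds[H(s)] with H(s) = 1/(s + 5):
differentiating 1 time and applying the sign gives (s + 5)^(-2).

G(s) = (s + 5)^(-2)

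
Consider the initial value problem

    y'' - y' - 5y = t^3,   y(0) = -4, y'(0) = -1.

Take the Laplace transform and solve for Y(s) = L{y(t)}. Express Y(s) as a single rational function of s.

Apply the Laplace transform to the equation.
The derivative rules (L{y''} = s^2 Y - s·y(0) - y'(0) and L{y'} = sY - y(0), with y(0) = -4, y'(0) = -1) turn the left side into (s^2 - s - 5)Y - (-4*s + 3).
The right side is L{t^3} = 6/s^4.
So (s^2 - s - 5)Y = 6/s^4 + (-4*s + 3).
Isolate Y and clear denominators.

Y(s) = (-4*s^5 + 3*s^4 + 6)/(s^6 - s^5 - 5*s^4)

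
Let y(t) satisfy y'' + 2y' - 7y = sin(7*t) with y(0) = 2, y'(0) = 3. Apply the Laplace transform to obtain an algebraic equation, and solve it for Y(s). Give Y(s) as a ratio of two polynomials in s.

Y(s) = (2*s^3 + 7*s^2 + 98*s + 350)/(s^4 + 2*s^3 + 42*s^2 + 98*s - 343)

Apply the Laplace transform to the equation.
Using L{y''} = s^2 Y - s·y(0) - y'(0) and L{y'} = sY - y(0), with y(0) = 2, y'(0) = 3, the left side becomes (s^2 + 2*s - 7)Y - (2*s + 7).
The right side is L{sin(7*t)} = 7/(s^2 + 49).
So (s^2 + 2*s - 7)Y = 7/(s^2 + 49) + (2*s + 7).
Divide through and combine into a single rational function.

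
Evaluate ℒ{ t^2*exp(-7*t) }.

2/(s + 7)^3

L{e^(-7t)} = 1/(s + 7).
Then apply L{t^2·g(t)} = (-1)^2 d^2/ds^2[H(s)] with H(s) = 1/(s + 7):
differentiating 2 times and applying the sign gives 2/(s + 7)^3.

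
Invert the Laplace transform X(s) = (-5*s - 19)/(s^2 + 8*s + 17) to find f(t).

f(t) = exp(-4*t)*sin(t) - 5*exp(-4*t)*cos(t)

Complete the square in the denominator: s^2 + 8*s + 17 = (s + 4)^2 + 1^2.
Split the numerator to match: -5*s - 19 = -5·(s + 4) + 1·1.
Invert each term: -5·(s + 4)/((s + 4)^2 + 1) ↔ -5e^(-4t)cos(t); 1·1/((s + 4)^2 + 1) ↔ e^(-4t)sin(t).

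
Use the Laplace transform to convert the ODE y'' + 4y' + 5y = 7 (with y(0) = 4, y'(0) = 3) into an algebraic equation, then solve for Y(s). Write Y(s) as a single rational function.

Y(s) = (4*s^2 + 19*s + 7)/(s^3 + 4*s^2 + 5*s)

Transform both sides with L{·}.
Using L{y''} = s^2 Y - s·y(0) - y'(0) and L{y'} = sY - y(0), with y(0) = 4, y'(0) = 3, the left side becomes (s^2 + 4*s + 5)Y - (4*s + 19).
The right side is L{7} = 7/s.
So (s^2 + 4*s + 5)Y = 7/s + (4*s + 19).
Solve for Y(s) and write it as one ratio of polynomials.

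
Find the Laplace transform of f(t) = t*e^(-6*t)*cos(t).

(s + 5)*(s + 7)/(s^2 + 12*s + 37)^2

L{cos(t)} = s/(s^2 + 1).
Multiplying by e^(-6t) shifts s → s + 6, so L{e^(-6*t)*cos(t)} = (s + 6)/((s + 6)^2 + 1).
Then apply L{t·g(t)} = -d/ds[H(s)] with H(s) = (s + 6)/((s + 6)^2 + 1):
differentiating 1 time and applying the sign gives (s + 5)*(s + 7)/(s^2 + 12*s + 37)^2.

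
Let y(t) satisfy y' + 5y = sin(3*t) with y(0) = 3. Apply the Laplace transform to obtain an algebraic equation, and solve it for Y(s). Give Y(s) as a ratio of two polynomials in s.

Take the Laplace transform of both sides.
The derivative rules (L{y'} = sY - y(0) = sY - 3) turn the left side into (s + 5)Y - (3).
The right side is L{sin(3*t)} = 3/(s^2 + 9).
So (s + 5)Y = 3/(s^2 + 9) + (3).
Solve for Y(s) and write it as one ratio of polynomials.

Y(s) = (3*s^2 + 30)/(s^3 + 5*s^2 + 9*s + 45)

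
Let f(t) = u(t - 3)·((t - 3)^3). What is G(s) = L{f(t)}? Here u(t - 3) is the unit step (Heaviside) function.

By the second shifting theorem, L{u(t - c)·g(t - c)} = e^(-cs)·H(s) with c = 3 and H(s) = L{g(t)}.
L{t^3} = 3!/s^4 = 6/s^4.

G(s) = 6*exp(-3*s)/s^4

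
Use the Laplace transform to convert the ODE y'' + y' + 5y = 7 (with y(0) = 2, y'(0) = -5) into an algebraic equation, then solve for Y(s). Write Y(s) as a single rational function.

Transform both sides with L{·}.
With L{y''} = s^2 Y - s·y(0) - y'(0) and L{y'} = sY - y(0), with y(0) = 2, y'(0) = -5: the LHS transforms to (s^2 + s + 5)Y - (2*s - 3).
The right side is L{7} = 7/s.
So (s^2 + s + 5)Y = 7/s + (2*s - 3).
Solve for Y(s) and write it as one ratio of polynomials.

Y(s) = (2*s^2 - 3*s + 7)/(s^3 + s^2 + 5*s)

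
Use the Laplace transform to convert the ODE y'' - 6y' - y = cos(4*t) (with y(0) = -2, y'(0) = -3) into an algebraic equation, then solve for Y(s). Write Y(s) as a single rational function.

Y(s) = (-2*s^3 + 9*s^2 - 31*s + 144)/(s^4 - 6*s^3 + 15*s^2 - 96*s - 16)

Apply the Laplace transform to the equation.
Using L{y''} = s^2 Y - s·y(0) - y'(0) and L{y'} = sY - y(0), with y(0) = -2, y'(0) = -3, the left side becomes (s^2 - 6*s - 1)Y - (-2*s + 9).
The right side is L{cos(4*t)} = s/(s^2 + 16).
So (s^2 - 6*s - 1)Y = s/(s^2 + 16) + (-2*s + 9).
Divide through and combine into a single rational function.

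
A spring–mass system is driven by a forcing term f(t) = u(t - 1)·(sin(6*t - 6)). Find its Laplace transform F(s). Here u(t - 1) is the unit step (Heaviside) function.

F(s) = 6*exp(-s)/(s^2 + 36)

By the second shifting theorem, L{u(t - c)·g(t - c)} = e^(-cs)·G(s) with c = 1 and G(s) = L{g(t)}.
L{sin(6t)} = 6/(s^2 + 36).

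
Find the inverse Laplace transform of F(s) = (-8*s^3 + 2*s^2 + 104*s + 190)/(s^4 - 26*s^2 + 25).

Factor the denominator: s^4 - 26*s^2 + 25 = (s - 5)*(s - 1)*(s + 1)*(s + 5).
Partial fraction decomposition gives [-3/(s + 5)] + [-6/(s - 1)] + [-1/(s - 5)] + [2/(s + 1)].
Invert each term: -3/(s + 5) ↔ -3e^(-5t); -6/(s - 1) ↔ -6e^(t); -1/(s - 5) ↔ -e^(5t); 2/(s + 1) ↔ 2e^(-t).

-exp(5*t) - 6*exp(t) + 2*exp(-t) - 3*exp(-5*t)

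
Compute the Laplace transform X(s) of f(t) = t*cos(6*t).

L{cos(6t)} = s/(s^2 + 36).
Then apply L{t·g(t)} = -d/ds[G(s)] with G(s) = s/(s^2 + 36):
differentiating 1 time and applying the sign gives (s - 6)*(s + 6)/(s^2 + 36)^2.

X(s) = (s - 6)*(s + 6)/(s^2 + 36)^2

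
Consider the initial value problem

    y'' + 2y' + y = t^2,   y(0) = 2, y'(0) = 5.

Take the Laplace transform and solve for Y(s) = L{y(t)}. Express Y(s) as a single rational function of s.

Apply the Laplace transform to the equation.
With L{y''} = s^2 Y - s·y(0) - y'(0) and L{y'} = sY - y(0), with y(0) = 2, y'(0) = 5: the LHS transforms to (s^2 + 2*s + 1)Y - (2*s + 9).
The right side is L{t^2} = 2/s^3.
So (s^2 + 2*s + 1)Y = 2/s^3 + (2*s + 9).
Solve for Y(s) and write it as one ratio of polynomials.

Y(s) = (2*s^4 + 9*s^3 + 2)/(s^5 + 2*s^4 + s^3)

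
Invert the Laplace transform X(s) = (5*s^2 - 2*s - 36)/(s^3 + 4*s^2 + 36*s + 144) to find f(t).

f(t) = -3*sin(6*t) + 4*cos(6*t) + exp(-4*t)

Factor the denominator: s^3 + 4*s^2 + 36*s + 144 = (s + 4)*(s^2 + 36).
Partial fraction decomposition gives [1/(s + 4)] + [4*s/(s^2 + 36)] + [-18/(s^2 + 36)].
Invert each term: 1/(s + 4) ↔ e^(-4t); 4·s/(s^2 + 36) ↔ 4cos(6t); -3·6/(s^2 + 36) ↔ -3sin(6t).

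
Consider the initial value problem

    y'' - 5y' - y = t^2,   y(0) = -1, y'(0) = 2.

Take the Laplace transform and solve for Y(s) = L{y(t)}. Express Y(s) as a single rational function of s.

Y(s) = (-s^4 + 7*s^3 + 2)/(s^5 - 5*s^4 - s^3)

Apply the Laplace transform to the equation.
With L{y''} = s^2 Y - s·y(0) - y'(0) and L{y'} = sY - y(0), with y(0) = -1, y'(0) = 2: the LHS transforms to (s^2 - 5*s - 1)Y - (-s + 7).
The right side is L{t^2} = 2/s^3.
So (s^2 - 5*s - 1)Y = 2/s^3 + (-s + 7).
Solve for Y(s) and write it as one ratio of polynomials.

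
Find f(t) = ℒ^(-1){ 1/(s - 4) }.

f(t) = exp(4*t)

Since L{e^(4t)} = 1/(s - 4), the inverse is e^(4*t).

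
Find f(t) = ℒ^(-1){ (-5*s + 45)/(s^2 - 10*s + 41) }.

Complete the square in the denominator: s^2 - 10*s + 41 = (s - 5)^2 + 4^2.
Split the numerator to match: -5*s + 45 = -5·(s - 5) + 5·4.
Invert each term: -5·(s - 5)/((s - 5)^2 + 16) ↔ -5e^(5t)cos(4t); 5·4/((s - 5)^2 + 16) ↔ 5e^(5t)sin(4t).

f(t) = 5*exp(5*t)*sin(4*t) - 5*exp(5*t)*cos(4*t)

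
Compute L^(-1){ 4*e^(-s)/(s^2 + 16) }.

Heaviside(t - 1)*(sin(4*t - 4))

The factor e^(-s) signals a time shift by c = 1 (second shifting theorem).
L{sin(4t)} = 4/(s^2 + 16), so L^-1{4/(s^2 + 16)} = sin(4*t).
Hence the inverse is u(t - 1) times that function evaluated at t - 1.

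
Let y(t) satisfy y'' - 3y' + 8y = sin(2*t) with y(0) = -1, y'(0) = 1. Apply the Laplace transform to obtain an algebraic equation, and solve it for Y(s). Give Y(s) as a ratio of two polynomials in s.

Take the Laplace transform of both sides.
Using L{y''} = s^2 Y - s·y(0) - y'(0) and L{y'} = sY - y(0), with y(0) = -1, y'(0) = 1, the left side becomes (s^2 - 3*s + 8)Y - (-s + 4).
The right side is L{sin(2*t)} = 2/(s^2 + 4).
So (s^2 - 3*s + 8)Y = 2/(s^2 + 4) + (-s + 4).
Divide through and combine into a single rational function.

Y(s) = (-s^3 + 4*s^2 - 4*s + 18)/(s^4 - 3*s^3 + 12*s^2 - 12*s + 32)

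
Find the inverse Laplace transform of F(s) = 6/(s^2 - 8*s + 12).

Rewrite the denominator: s^2 - 8*s + 12 = (s - 4)^2 - 4.
The form in (s - 4) signals a first-shifting-theorem factor e^(4t).
Since L{sinh(2t)} = 2/(s^2 - 4), the inverse is e^(4*t)*sinh(2*t), scaled by 3.

3*exp(4*t)*sinh(2*t)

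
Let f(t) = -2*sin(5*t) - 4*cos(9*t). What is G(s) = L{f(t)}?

G(s) = -4*s/(s^2 + 81) - 10/(s^2 + 25)

By linearity of the Laplace transform, transform each term separately.
(-4)·[L{cos(9t)} = s/(s^2 + 81)]; (-2)·[L{sin(5t)} = 5/(s^2 + 25)].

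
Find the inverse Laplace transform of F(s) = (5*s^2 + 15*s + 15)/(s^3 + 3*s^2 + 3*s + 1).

Factor the denominator: s^3 + 3*s^2 + 3*s + 1 = (s + 1)^3.
Partial fraction decomposition gives [5/(s + 1)] + [5/(s + 1)^2] + [5/(s + 1)^3].
Invert each term: 5/(s + 1) ↔ 5e^(-t); 5/(s + 1)^2 ↔ 5t·e^(-t); 5/(s + 1)^3 ↔ (5/2)t^2·e^(-t).

5*t^2*exp(-t)/2 + 5*t*exp(-t) + 5*exp(-t)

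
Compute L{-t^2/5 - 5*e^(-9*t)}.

The transform is linear, so treat each term independently.
(-5)·[L{e^(-9t)} = 1/(s + 9)]; (-1/5)·[L{t^2} = 2!/s^3 = 2/s^3].

-5/(s + 9) - 2/(5*s^3)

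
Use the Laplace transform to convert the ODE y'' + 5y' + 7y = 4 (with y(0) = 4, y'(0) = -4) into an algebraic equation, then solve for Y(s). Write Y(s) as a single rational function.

Laplace-transform each side.
With L{y''} = s^2 Y - s·y(0) - y'(0) and L{y'} = sY - y(0), with y(0) = 4, y'(0) = -4: the LHS transforms to (s^2 + 5*s + 7)Y - (4*s + 16).
The right side is L{4} = 4/s.
So (s^2 + 5*s + 7)Y = 4/s + (4*s + 16).
Isolate Y and clear denominators.

Y(s) = (4*s^2 + 16*s + 4)/(s^3 + 5*s^2 + 7*s)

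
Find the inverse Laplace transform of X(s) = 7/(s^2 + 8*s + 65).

Rewrite the denominator: s^2 + 8*s + 65 = (s + 4)^2 + 49.
The form in (s + 4) signals a first-shifting-theorem factor e^(-4t).
Since L{sin(7t)} = 7/(s^2 + 49), the inverse is exp(-4*t)*sin(7*t).

exp(-4*t)*sin(7*t)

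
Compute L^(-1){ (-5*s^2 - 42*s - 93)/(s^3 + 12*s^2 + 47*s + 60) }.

-6*exp(-3*t) + 5*exp(-4*t) - 4*exp(-5*t)

Factor the denominator: s^3 + 12*s^2 + 47*s + 60 = (s + 3)*(s + 4)*(s + 5).
Partial fraction decomposition gives [-4/(s + 5)] + [5/(s + 4)] + [-6/(s + 3)].
Invert each term: -4/(s + 5) ↔ -4e^(-5t); 5/(s + 4) ↔ 5e^(-4t); -6/(s + 3) ↔ -6e^(-3t).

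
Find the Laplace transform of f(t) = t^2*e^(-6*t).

2/(s + 6)^3

L{e^(-6t)} = 1/(s + 6).
Then apply L{t^2·g(t)} = (-1)^2 d^2/ds^2[G(s)] with G(s) = 1/(s + 6):
differentiating 2 times and applying the sign gives 2/(s + 6)^3.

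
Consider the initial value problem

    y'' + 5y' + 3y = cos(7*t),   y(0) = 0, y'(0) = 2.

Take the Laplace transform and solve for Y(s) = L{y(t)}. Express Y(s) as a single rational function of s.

Transform both sides with L{·}.
The derivative rules (L{y''} = s^2 Y - s·y(0) - y'(0) and L{y'} = sY - y(0), with y(0) = 0, y'(0) = 2) turn the left side into (s^2 + 5*s + 3)Y - (2).
The right side is L{cos(7*t)} = s/(s^2 + 49).
So (s^2 + 5*s + 3)Y = s/(s^2 + 49) + (2).
Solve for Y(s) and write it as one ratio of polynomials.

Y(s) = (2*s^2 + s + 98)/(s^4 + 5*s^3 + 52*s^2 + 245*s + 147)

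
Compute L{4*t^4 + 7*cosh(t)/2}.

7*s/(2*(s^2 - 1)) + 96/s^5

By linearity of the Laplace transform, transform each term separately.
(7/2)·[L{cosh(t)} = s/(s^2 - 1)]; (4)·[L{t^4} = 4!/s^5 = 24/s^5].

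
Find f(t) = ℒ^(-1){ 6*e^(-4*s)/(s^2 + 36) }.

f(t) = Heaviside(t - 4)*(sin(6*t - 24))

The factor e^(-4s) signals a time shift by c = 4 (second shifting theorem).
L{sin(6t)} = 6/(s^2 + 36), so L^-1{6/(s^2 + 36)} = sin(6*t).
Hence the inverse is u(t - 4) times that function evaluated at t - 4.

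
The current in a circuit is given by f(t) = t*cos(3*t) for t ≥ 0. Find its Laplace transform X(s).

X(s) = (s - 3)*(s + 3)/(s^2 + 9)^2

L{cos(3t)} = s/(s^2 + 9).
Then apply L{t·g(t)} = -d/ds[G(s)] with G(s) = s/(s^2 + 9):
differentiating 1 time and applying the sign gives (s - 3)*(s + 3)/(s^2 + 9)^2.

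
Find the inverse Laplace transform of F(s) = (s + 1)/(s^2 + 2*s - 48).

Rewrite the denominator: s^2 + 2*s - 48 = (s + 1)^2 - 49.
The form in (s + 1) signals a first-shifting-theorem factor e^(-t).
Since L{cosh(7t)} = s/(s^2 - 49), the inverse is e^(-t)*cosh(7*t).

exp(-t)*cosh(7*t)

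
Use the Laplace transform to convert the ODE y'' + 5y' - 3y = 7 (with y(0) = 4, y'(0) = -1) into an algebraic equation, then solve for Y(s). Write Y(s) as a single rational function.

Transform both sides with L{·}.
Using L{y''} = s^2 Y - s·y(0) - y'(0) and L{y'} = sY - y(0), with y(0) = 4, y'(0) = -1, the left side becomes (s^2 + 5*s - 3)Y - (4*s + 19).
The right side is L{7} = 7/s.
So (s^2 + 5*s - 3)Y = 7/s + (4*s + 19).
Divide through and combine into a single rational function.

Y(s) = (4*s^2 + 19*s + 7)/(s^3 + 5*s^2 - 3*s)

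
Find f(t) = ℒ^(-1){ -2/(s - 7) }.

Since L{e^(7t)} = 1/(s - 7), the inverse is exp(7*t), scaled by -2.

f(t) = -2*exp(7*t)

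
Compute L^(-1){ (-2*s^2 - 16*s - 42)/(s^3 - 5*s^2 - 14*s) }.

-4*exp(7*t) + 3 - exp(-2*t)

Factor the denominator: s^3 - 5*s^2 - 14*s = s*(s - 7)*(s + 2).
Partial fraction decomposition gives [-1/(s + 2)] + [-4/(s - 7)] + [3/s].
Invert each term: -1/(s + 2) ↔ -e^(-2t); -4/(s - 7) ↔ -4e^(7t); 3/(s - 0) ↔ 3e^(0t).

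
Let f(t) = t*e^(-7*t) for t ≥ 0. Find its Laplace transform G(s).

L{e^(-7t)} = 1/(s + 7).
Then apply L{t·g(t)} = -d/ds[H(s)] with H(s) = 1/(s + 7):
differentiating 1 time and applying the sign gives (s + 7)^(-2).

G(s) = (s + 7)^(-2)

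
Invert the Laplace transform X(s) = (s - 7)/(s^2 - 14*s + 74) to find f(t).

f(t) = exp(7*t)*cos(5*t)

Rewrite the denominator: s^2 - 14*s + 74 = (s - 7)^2 + 25.
The form in (s - 7) signals a first-shifting-theorem factor e^(7t).
Since L{cos(5t)} = s/(s^2 + 25), the inverse is e^(7*t)*cos(5*t).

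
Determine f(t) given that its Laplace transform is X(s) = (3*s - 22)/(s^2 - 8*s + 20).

f(t) = -5*exp(4*t)*sin(2*t) + 3*exp(4*t)*cos(2*t)

Complete the square in the denominator: s^2 - 8*s + 20 = (s - 4)^2 + 2^2.
Split the numerator to match: 3*s - 22 = 3·(s - 4) - 5·2.
Invert each term: 3·(s - 4)/((s - 4)^2 + 4) ↔ 3e^(4t)cos(2t); -5·2/((s - 4)^2 + 4) ↔ -5e^(4t)sin(2t).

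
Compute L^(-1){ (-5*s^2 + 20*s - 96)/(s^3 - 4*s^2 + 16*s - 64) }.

Factor the denominator: s^3 - 4*s^2 + 16*s - 64 = (s - 4)*(s^2 + 16).
Partial fraction decomposition gives [-3/(s - 4)] + [-2*s/(s^2 + 16)] + [12/(s^2 + 16)].
Invert each term: -3/(s - 4) ↔ -3e^(4t); -2·s/(s^2 + 16) ↔ -2cos(4t); 3·4/(s^2 + 16) ↔ 3sin(4t).

-3*exp(4*t) + 3*sin(4*t) - 2*cos(4*t)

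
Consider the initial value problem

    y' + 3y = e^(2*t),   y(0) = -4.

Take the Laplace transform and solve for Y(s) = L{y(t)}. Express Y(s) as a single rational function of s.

Y(s) = (-4*s + 9)/(s^2 + s - 6)

Take the Laplace transform of both sides.
The derivative rules (L{y'} = sY - y(0) = sY - (-4)) turn the left side into (s + 3)Y - (-4).
The right side is L{e^(2*t)} = 1/(s - 2).
So (s + 3)Y = 1/(s - 2) + (-4).
Solve for Y(s) and write it as one ratio of polynomials.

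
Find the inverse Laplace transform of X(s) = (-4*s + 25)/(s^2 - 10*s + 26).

5*exp(5*t)*sin(t) - 4*exp(5*t)*cos(t)

Complete the square in the denominator: s^2 - 10*s + 26 = (s - 5)^2 + 1^2.
Split the numerator to match: -4*s + 25 = -4·(s - 5) + 5·1.
Invert each term: -4·(s - 5)/((s - 5)^2 + 1) ↔ -4e^(5t)cos(t); 5·1/((s - 5)^2 + 1) ↔ 5e^(5t)sin(t).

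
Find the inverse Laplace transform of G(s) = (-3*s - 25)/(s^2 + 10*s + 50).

-2*exp(-5*t)*sin(5*t) - 3*exp(-5*t)*cos(5*t)

Complete the square in the denominator: s^2 + 10*s + 50 = (s + 5)^2 + 5^2.
Split the numerator to match: -3*s - 25 = -3·(s + 5) - 2·5.
Invert each term: -3·(s + 5)/((s + 5)^2 + 25) ↔ -3e^(-5t)cos(5t); -2·5/((s + 5)^2 + 25) ↔ -2e^(-5t)sin(5t).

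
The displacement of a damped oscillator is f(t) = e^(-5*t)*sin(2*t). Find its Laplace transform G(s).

L{sin(2t)} = 2/(s^2 + 4).
By the first shifting theorem, multiplying by e^(-5t) replaces s with s + 5.

G(s) = 2/((s + 5)^2 + 4)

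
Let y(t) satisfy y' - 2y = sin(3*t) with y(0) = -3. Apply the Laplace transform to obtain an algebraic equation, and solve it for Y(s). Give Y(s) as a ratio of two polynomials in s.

Transform both sides with L{·}.
With L{y'} = sY - y(0) = sY - (-3): the LHS transforms to (s - 2)Y - (-3).
The right side is L{sin(3*t)} = 3/(s^2 + 9).
So (s - 2)Y = 3/(s^2 + 9) + (-3).
Isolate Y and clear denominators.

Y(s) = (-3*s^2 - 24)/(s^3 - 2*s^2 + 9*s - 18)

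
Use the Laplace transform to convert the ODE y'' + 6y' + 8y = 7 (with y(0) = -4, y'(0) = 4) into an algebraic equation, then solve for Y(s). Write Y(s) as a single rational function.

Y(s) = (-4*s^2 - 20*s + 7)/(s^3 + 6*s^2 + 8*s)

Apply the Laplace transform to the equation.
The derivative rules (L{y''} = s^2 Y - s·y(0) - y'(0) and L{y'} = sY - y(0), with y(0) = -4, y'(0) = 4) turn the left side into (s^2 + 6*s + 8)Y - (-4*s - 20).
The right side is L{7} = 7/s.
So (s^2 + 6*s + 8)Y = 7/s + (-4*s - 20).
Isolate Y and clear denominators.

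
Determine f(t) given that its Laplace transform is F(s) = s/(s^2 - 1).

Since L{cosh(t)} = s/(s^2 - 1), the inverse is cosh(t).

f(t) = cosh(t)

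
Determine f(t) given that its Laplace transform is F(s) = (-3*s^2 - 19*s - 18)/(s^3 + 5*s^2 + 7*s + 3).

Factor the denominator: s^3 + 5*s^2 + 7*s + 3 = (s + 1)^2*(s + 3).
Partial fraction decomposition gives [-6/(s + 1)] + [-1/(s + 1)^2] + [3/(s + 3)].
Invert each term: -6/(s + 1) ↔ -6e^(-t); -1/(s + 1)^2 ↔ -t·e^(-t); 3/(s + 3) ↔ 3e^(-3t).

f(t) = -t*exp(-t) - 6*exp(-t) + 3*exp(-3*t)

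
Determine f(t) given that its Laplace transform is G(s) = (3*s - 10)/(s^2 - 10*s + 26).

Complete the square in the denominator: s^2 - 10*s + 26 = (s - 5)^2 + 1^2.
Split the numerator to match: 3*s - 10 = 3·(s - 5) + 5·1.
Invert each term: 3·(s - 5)/((s - 5)^2 + 1) ↔ 3e^(5t)cos(t); 5·1/((s - 5)^2 + 1) ↔ 5e^(5t)sin(t).

f(t) = 5*exp(5*t)*sin(t) + 3*exp(5*t)*cos(t)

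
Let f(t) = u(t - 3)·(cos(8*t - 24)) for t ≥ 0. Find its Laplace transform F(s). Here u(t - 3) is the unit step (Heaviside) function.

By the second shifting theorem, L{u(t - c)·g(t - c)} = e^(-cs)·G(s) with c = 3 and G(s) = L{g(t)}.
L{cos(8t)} = s/(s^2 + 64).

F(s) = s*exp(-3*s)/(s^2 + 64)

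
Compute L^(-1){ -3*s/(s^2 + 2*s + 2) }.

3*exp(-t)*sin(t) - 3*exp(-t)*cos(t)

Complete the square in the denominator: s^2 + 2*s + 2 = (s + 1)^2 + 1^2.
Split the numerator to match: -3*s = -3·(s + 1) + 3·1.
Invert each term: -3·(s + 1)/((s + 1)^2 + 1) ↔ -3e^(-t)cos(t); 3·1/((s + 1)^2 + 1) ↔ 3e^(-t)sin(t).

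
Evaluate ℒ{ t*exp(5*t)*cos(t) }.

(s - 6)*(s - 4)/(s^2 - 10*s + 26)^2

L{cos(t)} = s/(s^2 + 1).
Multiplying by e^(5t) shifts s → s - 5, so L{exp(5*t)*cos(t)} = (s - 5)/((s - 5)^2 + 1).
Then apply L{t·g(t)} = -d/ds[G(s)] with G(s) = (s - 5)/((s - 5)^2 + 1):
differentiating 1 time and applying the sign gives (s - 6)*(s - 4)/(s^2 - 10*s + 26)^2.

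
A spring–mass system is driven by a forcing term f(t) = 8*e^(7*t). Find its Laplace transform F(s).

L{8} = 8/s.
By the first shifting theorem, multiplying by e^(7t) replaces s with s - 7.

F(s) = 8/(s - 7)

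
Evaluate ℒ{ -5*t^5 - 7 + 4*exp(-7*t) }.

Apply the Laplace transform termwise.
L{-7} = -7/s; (4)·[L{e^(-7t)} = 1/(s + 7)]; (-5)·[L{t^5} = 5!/s^6 = 120/s^6].

4/(s + 7) - 7/s - 600/s^6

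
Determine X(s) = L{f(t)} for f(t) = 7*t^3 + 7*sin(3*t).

X(s) = 21/(s^2 + 9) + 42/s^4

The transform is linear, so treat each term independently.
(7)·[L{t^3} = 3!/s^4 = 6/s^4]; (7)·[L{sin(3t)} = 3/(s^2 + 9)].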